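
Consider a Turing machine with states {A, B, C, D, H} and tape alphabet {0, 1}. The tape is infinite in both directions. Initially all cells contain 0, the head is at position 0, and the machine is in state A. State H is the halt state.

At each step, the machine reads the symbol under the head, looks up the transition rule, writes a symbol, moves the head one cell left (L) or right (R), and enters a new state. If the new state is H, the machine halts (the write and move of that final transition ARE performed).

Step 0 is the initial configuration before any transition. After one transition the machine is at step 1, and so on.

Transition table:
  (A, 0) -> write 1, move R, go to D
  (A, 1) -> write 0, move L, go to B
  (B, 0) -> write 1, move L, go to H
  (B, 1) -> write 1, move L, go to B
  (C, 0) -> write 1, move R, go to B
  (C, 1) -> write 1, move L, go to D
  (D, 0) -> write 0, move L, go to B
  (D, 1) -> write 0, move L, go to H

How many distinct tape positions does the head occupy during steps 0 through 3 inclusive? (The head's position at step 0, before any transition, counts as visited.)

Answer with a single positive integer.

Answer: 3

Derivation:
Step 1: in state A at pos 0, read 0 -> (A,0)->write 1,move R,goto D. Now: state=D, head=1, tape[-1..2]=0100 (head:   ^)
Step 2: in state D at pos 1, read 0 -> (D,0)->write 0,move L,goto B. Now: state=B, head=0, tape[-1..2]=0100 (head:  ^)
Step 3: in state B at pos 0, read 1 -> (B,1)->write 1,move L,goto B. Now: state=B, head=-1, tape[-2..2]=00100 (head:  ^)
Head positions at steps 0..3: starting at 0, distinct positions visited = {-1, 0, 1} -> 3 position(s)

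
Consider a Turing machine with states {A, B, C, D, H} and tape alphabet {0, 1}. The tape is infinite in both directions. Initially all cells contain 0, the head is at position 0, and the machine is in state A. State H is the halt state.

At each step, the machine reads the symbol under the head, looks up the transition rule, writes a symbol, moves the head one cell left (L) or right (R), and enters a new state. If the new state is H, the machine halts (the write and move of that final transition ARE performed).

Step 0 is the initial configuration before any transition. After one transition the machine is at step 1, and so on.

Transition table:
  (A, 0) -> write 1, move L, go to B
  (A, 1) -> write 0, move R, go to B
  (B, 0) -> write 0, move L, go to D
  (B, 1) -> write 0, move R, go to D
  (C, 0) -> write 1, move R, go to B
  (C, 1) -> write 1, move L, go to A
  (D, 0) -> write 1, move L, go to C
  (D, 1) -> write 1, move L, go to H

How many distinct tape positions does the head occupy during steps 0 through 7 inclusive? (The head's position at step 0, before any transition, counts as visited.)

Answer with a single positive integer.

Answer: 4

Derivation:
Step 1: in state A at pos 0, read 0 -> (A,0)->write 1,move L,goto B. Now: state=B, head=-1, tape[-2..1]=0010 (head:  ^)
Step 2: in state B at pos -1, read 0 -> (B,0)->write 0,move L,goto D. Now: state=D, head=-2, tape[-3..1]=00010 (head:  ^)
Step 3: in state D at pos -2, read 0 -> (D,0)->write 1,move L,goto C. Now: state=C, head=-3, tape[-4..1]=001010 (head:  ^)
Step 4: in state C at pos -3, read 0 -> (C,0)->write 1,move R,goto B. Now: state=B, head=-2, tape[-4..1]=011010 (head:   ^)
Step 5: in state B at pos -2, read 1 -> (B,1)->write 0,move R,goto D. Now: state=D, head=-1, tape[-4..1]=010010 (head:    ^)
Step 6: in state D at pos -1, read 0 -> (D,0)->write 1,move L,goto C. Now: state=C, head=-2, tape[-4..1]=010110 (head:   ^)
Step 7: in state C at pos -2, read 0 -> (C,0)->write 1,move R,goto B. Now: state=B, head=-1, tape[-4..1]=011110 (head:    ^)
Head positions at steps 0..7: starting at 0, distinct positions visited = {-3, -2, -1, 0} -> 4 position(s)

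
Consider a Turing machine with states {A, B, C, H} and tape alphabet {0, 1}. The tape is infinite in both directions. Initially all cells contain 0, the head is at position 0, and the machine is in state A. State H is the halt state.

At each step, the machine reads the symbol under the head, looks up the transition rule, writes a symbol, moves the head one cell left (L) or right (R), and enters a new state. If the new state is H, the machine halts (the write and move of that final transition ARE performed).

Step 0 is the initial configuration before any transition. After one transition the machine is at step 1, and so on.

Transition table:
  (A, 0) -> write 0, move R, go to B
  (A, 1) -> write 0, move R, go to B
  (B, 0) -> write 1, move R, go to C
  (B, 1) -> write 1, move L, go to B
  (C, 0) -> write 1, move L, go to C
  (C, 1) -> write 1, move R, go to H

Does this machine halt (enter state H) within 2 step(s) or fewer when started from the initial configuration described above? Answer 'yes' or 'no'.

Step 1: in state A at pos 0, read 0 -> (A,0)->write 0,move R,goto B. Now: state=B, head=1, tape[-1..2]=0000 (head:   ^)
Step 2: in state B at pos 1, read 0 -> (B,0)->write 1,move R,goto C. Now: state=C, head=2, tape[-1..3]=00100 (head:    ^)
After 2 step(s): state = C (not H) -> not halted within 2 -> no

Answer: no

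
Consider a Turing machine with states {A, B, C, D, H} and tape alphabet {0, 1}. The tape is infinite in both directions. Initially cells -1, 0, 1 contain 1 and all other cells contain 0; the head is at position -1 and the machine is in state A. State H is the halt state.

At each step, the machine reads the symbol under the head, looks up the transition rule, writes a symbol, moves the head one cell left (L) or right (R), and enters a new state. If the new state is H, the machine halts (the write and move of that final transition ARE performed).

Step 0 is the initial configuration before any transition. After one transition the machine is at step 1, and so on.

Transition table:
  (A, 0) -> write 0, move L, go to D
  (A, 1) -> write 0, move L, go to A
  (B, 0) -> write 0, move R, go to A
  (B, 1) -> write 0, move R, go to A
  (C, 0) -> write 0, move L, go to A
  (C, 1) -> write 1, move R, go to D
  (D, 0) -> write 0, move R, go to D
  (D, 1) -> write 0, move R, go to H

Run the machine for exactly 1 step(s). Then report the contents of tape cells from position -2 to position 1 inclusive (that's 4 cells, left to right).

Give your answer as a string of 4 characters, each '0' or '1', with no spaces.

Step 1: in state A at pos -1, read 1 -> (A,1)->write 0,move L,goto A. Now: state=A, head=-2, tape[-3..2]=000110 (head:  ^)

Answer: 0011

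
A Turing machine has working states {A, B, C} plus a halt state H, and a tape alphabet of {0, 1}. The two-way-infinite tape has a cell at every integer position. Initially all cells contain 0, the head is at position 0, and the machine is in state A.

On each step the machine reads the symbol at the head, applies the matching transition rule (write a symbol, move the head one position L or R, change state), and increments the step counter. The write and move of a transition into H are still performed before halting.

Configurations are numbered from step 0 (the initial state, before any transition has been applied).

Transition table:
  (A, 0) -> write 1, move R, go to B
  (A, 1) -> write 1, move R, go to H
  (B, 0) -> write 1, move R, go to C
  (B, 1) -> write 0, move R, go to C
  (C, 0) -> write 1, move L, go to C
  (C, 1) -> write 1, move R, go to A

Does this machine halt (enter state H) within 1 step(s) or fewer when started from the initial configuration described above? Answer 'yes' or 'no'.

Answer: no

Derivation:
Step 1: in state A at pos 0, read 0 -> (A,0)->write 1,move R,goto B. Now: state=B, head=1, tape[-1..2]=0100 (head:   ^)
After 1 step(s): state = B (not H) -> not halted within 1 -> no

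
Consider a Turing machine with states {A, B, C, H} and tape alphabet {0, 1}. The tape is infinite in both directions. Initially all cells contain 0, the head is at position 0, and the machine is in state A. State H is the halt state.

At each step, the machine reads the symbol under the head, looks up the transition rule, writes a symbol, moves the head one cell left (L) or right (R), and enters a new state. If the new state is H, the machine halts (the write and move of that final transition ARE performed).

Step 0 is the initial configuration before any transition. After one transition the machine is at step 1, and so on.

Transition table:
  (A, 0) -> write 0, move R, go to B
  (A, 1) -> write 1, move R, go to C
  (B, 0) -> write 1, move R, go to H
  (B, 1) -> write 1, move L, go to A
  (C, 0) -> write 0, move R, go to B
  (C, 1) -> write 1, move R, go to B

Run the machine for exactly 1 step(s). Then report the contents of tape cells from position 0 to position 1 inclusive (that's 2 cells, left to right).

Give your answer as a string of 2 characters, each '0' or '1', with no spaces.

Step 1: in state A at pos 0, read 0 -> (A,0)->write 0,move R,goto B. Now: state=B, head=1, tape[-1..2]=0000 (head:   ^)

Answer: 00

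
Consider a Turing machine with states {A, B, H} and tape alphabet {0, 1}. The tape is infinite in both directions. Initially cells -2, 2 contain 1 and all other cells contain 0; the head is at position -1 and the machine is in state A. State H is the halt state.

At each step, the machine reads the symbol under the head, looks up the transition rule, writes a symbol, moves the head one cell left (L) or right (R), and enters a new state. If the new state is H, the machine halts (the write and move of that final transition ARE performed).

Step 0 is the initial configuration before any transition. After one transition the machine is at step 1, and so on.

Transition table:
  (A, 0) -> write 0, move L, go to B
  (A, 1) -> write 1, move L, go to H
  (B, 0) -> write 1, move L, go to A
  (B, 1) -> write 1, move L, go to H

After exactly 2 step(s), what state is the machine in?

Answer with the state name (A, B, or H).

Answer: H

Derivation:
Step 1: in state A at pos -1, read 0 -> (A,0)->write 0,move L,goto B. Now: state=B, head=-2, tape[-3..3]=0100010 (head:  ^)
Step 2: in state B at pos -2, read 1 -> (B,1)->write 1,move L,goto H. Now: state=H, head=-3, tape[-4..3]=00100010 (head:  ^)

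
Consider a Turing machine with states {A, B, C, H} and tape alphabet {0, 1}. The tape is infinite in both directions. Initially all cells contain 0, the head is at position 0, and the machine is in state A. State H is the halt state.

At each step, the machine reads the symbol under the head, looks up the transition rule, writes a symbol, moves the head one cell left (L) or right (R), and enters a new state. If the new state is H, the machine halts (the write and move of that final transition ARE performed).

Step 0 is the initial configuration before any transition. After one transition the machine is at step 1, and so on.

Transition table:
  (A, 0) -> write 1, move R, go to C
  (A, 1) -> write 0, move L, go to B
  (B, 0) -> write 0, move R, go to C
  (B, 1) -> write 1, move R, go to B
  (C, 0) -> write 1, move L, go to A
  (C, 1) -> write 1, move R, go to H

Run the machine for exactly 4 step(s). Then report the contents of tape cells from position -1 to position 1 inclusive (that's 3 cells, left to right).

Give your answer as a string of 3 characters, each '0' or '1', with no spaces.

Answer: 001

Derivation:
Step 1: in state A at pos 0, read 0 -> (A,0)->write 1,move R,goto C. Now: state=C, head=1, tape[-1..2]=0100 (head:   ^)
Step 2: in state C at pos 1, read 0 -> (C,0)->write 1,move L,goto A. Now: state=A, head=0, tape[-1..2]=0110 (head:  ^)
Step 3: in state A at pos 0, read 1 -> (A,1)->write 0,move L,goto B. Now: state=B, head=-1, tape[-2..2]=00010 (head:  ^)
Step 4: in state B at pos -1, read 0 -> (B,0)->write 0,move R,goto C. Now: state=C, head=0, tape[-2..2]=00010 (head:   ^)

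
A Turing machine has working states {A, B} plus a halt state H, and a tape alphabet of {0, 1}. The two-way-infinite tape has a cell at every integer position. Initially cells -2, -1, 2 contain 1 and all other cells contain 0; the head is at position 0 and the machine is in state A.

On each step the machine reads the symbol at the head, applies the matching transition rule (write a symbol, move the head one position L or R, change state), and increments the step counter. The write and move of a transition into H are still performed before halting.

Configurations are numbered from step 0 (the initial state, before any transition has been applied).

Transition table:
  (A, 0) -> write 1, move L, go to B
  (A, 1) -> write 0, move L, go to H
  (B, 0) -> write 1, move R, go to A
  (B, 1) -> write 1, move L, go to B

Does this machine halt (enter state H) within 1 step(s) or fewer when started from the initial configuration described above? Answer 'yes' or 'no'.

Answer: no

Derivation:
Step 1: in state A at pos 0, read 0 -> (A,0)->write 1,move L,goto B. Now: state=B, head=-1, tape[-3..3]=0111010 (head:   ^)
After 1 step(s): state = B (not H) -> not halted within 1 -> no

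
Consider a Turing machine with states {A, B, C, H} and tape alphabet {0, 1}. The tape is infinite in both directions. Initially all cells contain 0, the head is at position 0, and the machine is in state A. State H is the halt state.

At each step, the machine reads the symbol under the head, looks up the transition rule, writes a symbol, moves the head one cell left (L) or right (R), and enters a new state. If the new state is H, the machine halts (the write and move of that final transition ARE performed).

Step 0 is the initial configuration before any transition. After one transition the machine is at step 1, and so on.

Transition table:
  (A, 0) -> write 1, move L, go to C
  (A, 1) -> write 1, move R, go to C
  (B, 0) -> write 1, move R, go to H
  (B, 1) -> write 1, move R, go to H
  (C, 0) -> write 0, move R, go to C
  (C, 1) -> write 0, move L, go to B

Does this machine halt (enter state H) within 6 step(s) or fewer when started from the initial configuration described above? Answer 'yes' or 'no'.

Step 1: in state A at pos 0, read 0 -> (A,0)->write 1,move L,goto C. Now: state=C, head=-1, tape[-2..1]=0010 (head:  ^)
Step 2: in state C at pos -1, read 0 -> (C,0)->write 0,move R,goto C. Now: state=C, head=0, tape[-2..1]=0010 (head:   ^)
Step 3: in state C at pos 0, read 1 -> (C,1)->write 0,move L,goto B. Now: state=B, head=-1, tape[-2..1]=0000 (head:  ^)
Step 4: in state B at pos -1, read 0 -> (B,0)->write 1,move R,goto H. Now: state=H, head=0, tape[-2..1]=0100 (head:   ^)
State H reached at step 4; 4 <= 6 -> yes

Answer: yes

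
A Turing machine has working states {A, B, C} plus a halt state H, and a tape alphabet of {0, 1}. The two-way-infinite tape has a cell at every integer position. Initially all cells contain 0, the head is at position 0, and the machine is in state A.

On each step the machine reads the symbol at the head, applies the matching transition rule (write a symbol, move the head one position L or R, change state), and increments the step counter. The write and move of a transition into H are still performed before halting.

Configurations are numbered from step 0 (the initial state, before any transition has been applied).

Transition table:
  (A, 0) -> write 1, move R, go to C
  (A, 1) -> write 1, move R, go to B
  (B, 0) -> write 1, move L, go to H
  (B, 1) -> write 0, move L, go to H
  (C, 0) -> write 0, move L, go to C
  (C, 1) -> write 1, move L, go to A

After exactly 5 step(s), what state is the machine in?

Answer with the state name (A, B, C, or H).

Answer: A

Derivation:
Step 1: in state A at pos 0, read 0 -> (A,0)->write 1,move R,goto C. Now: state=C, head=1, tape[-1..2]=0100 (head:   ^)
Step 2: in state C at pos 1, read 0 -> (C,0)->write 0,move L,goto C. Now: state=C, head=0, tape[-1..2]=0100 (head:  ^)
Step 3: in state C at pos 0, read 1 -> (C,1)->write 1,move L,goto A. Now: state=A, head=-1, tape[-2..2]=00100 (head:  ^)
Step 4: in state A at pos -1, read 0 -> (A,0)->write 1,move R,goto C. Now: state=C, head=0, tape[-2..2]=01100 (head:   ^)
Step 5: in state C at pos 0, read 1 -> (C,1)->write 1,move L,goto A. Now: state=A, head=-1, tape[-2..2]=01100 (head:  ^)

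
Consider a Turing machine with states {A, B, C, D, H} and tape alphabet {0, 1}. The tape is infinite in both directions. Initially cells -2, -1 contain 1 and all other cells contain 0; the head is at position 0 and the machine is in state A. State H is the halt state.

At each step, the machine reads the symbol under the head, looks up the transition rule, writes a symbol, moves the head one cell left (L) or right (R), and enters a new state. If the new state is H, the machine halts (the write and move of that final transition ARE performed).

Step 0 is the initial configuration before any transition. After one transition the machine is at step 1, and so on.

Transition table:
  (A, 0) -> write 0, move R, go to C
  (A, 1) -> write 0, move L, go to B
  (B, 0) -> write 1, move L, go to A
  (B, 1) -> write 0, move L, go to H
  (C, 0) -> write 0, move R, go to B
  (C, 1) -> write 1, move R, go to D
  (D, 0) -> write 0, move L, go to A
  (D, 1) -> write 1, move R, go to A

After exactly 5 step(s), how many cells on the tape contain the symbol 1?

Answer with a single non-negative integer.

Step 1: in state A at pos 0, read 0 -> (A,0)->write 0,move R,goto C. Now: state=C, head=1, tape[-3..2]=011000 (head:     ^)
Step 2: in state C at pos 1, read 0 -> (C,0)->write 0,move R,goto B. Now: state=B, head=2, tape[-3..3]=0110000 (head:      ^)
Step 3: in state B at pos 2, read 0 -> (B,0)->write 1,move L,goto A. Now: state=A, head=1, tape[-3..3]=0110010 (head:     ^)
Step 4: in state A at pos 1, read 0 -> (A,0)->write 0,move R,goto C. Now: state=C, head=2, tape[-3..3]=0110010 (head:      ^)
Step 5: in state C at pos 2, read 1 -> (C,1)->write 1,move R,goto D. Now: state=D, head=3, tape[-3..4]=01100100 (head:       ^)
Cells containing 1 after step 5: {-2, -1, 2} -> 3 cell(s)

Answer: 3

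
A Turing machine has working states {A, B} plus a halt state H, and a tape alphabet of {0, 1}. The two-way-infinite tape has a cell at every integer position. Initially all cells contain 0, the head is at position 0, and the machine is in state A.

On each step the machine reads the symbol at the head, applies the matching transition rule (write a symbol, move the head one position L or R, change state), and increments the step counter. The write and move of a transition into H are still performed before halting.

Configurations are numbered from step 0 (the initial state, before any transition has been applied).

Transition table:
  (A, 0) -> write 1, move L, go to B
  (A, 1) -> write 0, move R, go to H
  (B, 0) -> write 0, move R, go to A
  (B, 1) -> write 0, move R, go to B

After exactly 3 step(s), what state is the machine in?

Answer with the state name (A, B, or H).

Step 1: in state A at pos 0, read 0 -> (A,0)->write 1,move L,goto B. Now: state=B, head=-1, tape[-2..1]=0010 (head:  ^)
Step 2: in state B at pos -1, read 0 -> (B,0)->write 0,move R,goto A. Now: state=A, head=0, tape[-2..1]=0010 (head:   ^)
Step 3: in state A at pos 0, read 1 -> (A,1)->write 0,move R,goto H. Now: state=H, head=1, tape[-2..2]=00000 (head:    ^)

Answer: H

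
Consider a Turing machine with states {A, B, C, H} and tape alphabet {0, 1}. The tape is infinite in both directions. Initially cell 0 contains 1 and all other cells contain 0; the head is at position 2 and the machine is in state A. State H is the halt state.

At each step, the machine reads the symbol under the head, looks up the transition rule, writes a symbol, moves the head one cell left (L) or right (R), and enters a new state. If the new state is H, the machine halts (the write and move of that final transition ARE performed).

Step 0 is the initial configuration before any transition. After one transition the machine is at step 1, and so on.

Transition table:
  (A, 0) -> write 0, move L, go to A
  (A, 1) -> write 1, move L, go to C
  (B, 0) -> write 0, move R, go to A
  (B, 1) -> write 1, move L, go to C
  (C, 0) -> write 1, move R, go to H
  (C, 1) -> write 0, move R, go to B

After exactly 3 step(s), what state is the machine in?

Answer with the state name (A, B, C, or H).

Answer: C

Derivation:
Step 1: in state A at pos 2, read 0 -> (A,0)->write 0,move L,goto A. Now: state=A, head=1, tape[-1..3]=01000 (head:   ^)
Step 2: in state A at pos 1, read 0 -> (A,0)->write 0,move L,goto A. Now: state=A, head=0, tape[-1..3]=01000 (head:  ^)
Step 3: in state A at pos 0, read 1 -> (A,1)->write 1,move L,goto C. Now: state=C, head=-1, tape[-2..3]=001000 (head:  ^)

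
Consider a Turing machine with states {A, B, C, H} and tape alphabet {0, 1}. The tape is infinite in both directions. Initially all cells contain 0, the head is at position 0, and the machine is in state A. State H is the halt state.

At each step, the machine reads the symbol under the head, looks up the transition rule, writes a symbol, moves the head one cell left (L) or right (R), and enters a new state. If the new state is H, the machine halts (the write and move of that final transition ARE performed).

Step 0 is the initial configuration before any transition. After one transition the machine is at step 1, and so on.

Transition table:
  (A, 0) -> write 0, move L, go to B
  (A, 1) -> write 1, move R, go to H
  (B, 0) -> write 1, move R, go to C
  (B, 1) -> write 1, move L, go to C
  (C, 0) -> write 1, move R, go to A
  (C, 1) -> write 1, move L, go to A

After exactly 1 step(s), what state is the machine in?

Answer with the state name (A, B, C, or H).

Step 1: in state A at pos 0, read 0 -> (A,0)->write 0,move L,goto B. Now: state=B, head=-1, tape[-2..1]=0000 (head:  ^)

Answer: B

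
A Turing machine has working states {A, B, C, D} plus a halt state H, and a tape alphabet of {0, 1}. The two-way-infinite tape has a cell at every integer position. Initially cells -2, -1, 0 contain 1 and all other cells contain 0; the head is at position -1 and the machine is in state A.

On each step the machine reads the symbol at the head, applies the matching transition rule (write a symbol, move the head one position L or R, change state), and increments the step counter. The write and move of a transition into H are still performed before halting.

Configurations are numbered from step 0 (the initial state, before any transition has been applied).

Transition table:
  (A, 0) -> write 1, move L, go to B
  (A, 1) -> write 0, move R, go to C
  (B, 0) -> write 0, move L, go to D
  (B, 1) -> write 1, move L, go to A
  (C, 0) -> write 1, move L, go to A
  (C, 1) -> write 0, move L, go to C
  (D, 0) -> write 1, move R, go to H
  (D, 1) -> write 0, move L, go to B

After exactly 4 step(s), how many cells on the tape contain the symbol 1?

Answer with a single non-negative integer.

Step 1: in state A at pos -1, read 1 -> (A,1)->write 0,move R,goto C. Now: state=C, head=0, tape[-3..1]=01010 (head:    ^)
Step 2: in state C at pos 0, read 1 -> (C,1)->write 0,move L,goto C. Now: state=C, head=-1, tape[-3..1]=01000 (head:   ^)
Step 3: in state C at pos -1, read 0 -> (C,0)->write 1,move L,goto A. Now: state=A, head=-2, tape[-3..1]=01100 (head:  ^)
Step 4: in state A at pos -2, read 1 -> (A,1)->write 0,move R,goto C. Now: state=C, head=-1, tape[-3..1]=00100 (head:   ^)
Cells containing 1 after step 4: {-1} -> 1 cell(s)

Answer: 1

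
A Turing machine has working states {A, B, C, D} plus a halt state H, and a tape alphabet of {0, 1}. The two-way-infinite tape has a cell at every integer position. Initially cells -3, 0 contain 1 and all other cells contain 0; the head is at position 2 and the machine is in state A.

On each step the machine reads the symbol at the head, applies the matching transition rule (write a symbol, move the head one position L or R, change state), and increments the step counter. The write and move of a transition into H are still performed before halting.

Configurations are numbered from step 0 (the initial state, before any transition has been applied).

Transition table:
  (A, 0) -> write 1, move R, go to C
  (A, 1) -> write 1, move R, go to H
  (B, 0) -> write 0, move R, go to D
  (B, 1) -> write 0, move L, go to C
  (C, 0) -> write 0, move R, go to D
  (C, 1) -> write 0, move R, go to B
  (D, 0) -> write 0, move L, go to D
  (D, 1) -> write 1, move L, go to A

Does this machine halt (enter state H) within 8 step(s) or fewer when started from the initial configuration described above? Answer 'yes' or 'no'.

Answer: no

Derivation:
Step 1: in state A at pos 2, read 0 -> (A,0)->write 1,move R,goto C. Now: state=C, head=3, tape[-4..4]=010010100 (head:        ^)
Step 2: in state C at pos 3, read 0 -> (C,0)->write 0,move R,goto D. Now: state=D, head=4, tape[-4..5]=0100101000 (head:         ^)
Step 3: in state D at pos 4, read 0 -> (D,0)->write 0,move L,goto D. Now: state=D, head=3, tape[-4..5]=0100101000 (head:        ^)
Step 4: in state D at pos 3, read 0 -> (D,0)->write 0,move L,goto D. Now: state=D, head=2, tape[-4..5]=0100101000 (head:       ^)
Step 5: in state D at pos 2, read 1 -> (D,1)->write 1,move L,goto A. Now: state=A, head=1, tape[-4..5]=0100101000 (head:      ^)
Step 6: in state A at pos 1, read 0 -> (A,0)->write 1,move R,goto C. Now: state=C, head=2, tape[-4..5]=0100111000 (head:       ^)
Step 7: in state C at pos 2, read 1 -> (C,1)->write 0,move R,goto B. Now: state=B, head=3, tape[-4..5]=0100110000 (head:        ^)
Step 8: in state B at pos 3, read 0 -> (B,0)->write 0,move R,goto D. Now: state=D, head=4, tape[-4..5]=0100110000 (head:         ^)
After 8 step(s): state = D (not H) -> not halted within 8 -> no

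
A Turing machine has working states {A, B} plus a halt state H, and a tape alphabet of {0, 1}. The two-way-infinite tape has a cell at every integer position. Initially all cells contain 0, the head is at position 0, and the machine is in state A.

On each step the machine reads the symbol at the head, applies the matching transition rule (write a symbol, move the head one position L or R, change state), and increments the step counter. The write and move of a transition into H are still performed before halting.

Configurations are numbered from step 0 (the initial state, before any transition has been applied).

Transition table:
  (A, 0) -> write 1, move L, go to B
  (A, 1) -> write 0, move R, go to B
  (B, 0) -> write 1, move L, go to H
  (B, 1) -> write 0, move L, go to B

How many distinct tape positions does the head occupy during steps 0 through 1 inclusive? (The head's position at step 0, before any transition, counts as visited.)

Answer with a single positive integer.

Answer: 2

Derivation:
Step 1: in state A at pos 0, read 0 -> (A,0)->write 1,move L,goto B. Now: state=B, head=-1, tape[-2..1]=0010 (head:  ^)
Head positions at steps 0..1: starting at 0, distinct positions visited = {-1, 0} -> 2 position(s)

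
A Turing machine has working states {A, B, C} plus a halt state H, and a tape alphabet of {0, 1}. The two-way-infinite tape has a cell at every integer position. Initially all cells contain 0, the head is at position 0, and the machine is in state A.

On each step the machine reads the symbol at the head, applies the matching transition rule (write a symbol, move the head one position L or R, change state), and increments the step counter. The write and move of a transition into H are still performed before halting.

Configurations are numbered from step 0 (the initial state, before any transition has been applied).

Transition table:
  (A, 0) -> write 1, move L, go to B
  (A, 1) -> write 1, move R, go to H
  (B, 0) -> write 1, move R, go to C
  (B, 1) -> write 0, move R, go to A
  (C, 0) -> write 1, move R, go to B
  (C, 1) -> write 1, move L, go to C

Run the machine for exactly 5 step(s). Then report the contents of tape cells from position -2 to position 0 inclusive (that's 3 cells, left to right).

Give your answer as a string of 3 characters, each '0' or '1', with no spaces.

Step 1: in state A at pos 0, read 0 -> (A,0)->write 1,move L,goto B. Now: state=B, head=-1, tape[-2..1]=0010 (head:  ^)
Step 2: in state B at pos -1, read 0 -> (B,0)->write 1,move R,goto C. Now: state=C, head=0, tape[-2..1]=0110 (head:   ^)
Step 3: in state C at pos 0, read 1 -> (C,1)->write 1,move L,goto C. Now: state=C, head=-1, tape[-2..1]=0110 (head:  ^)
Step 4: in state C at pos -1, read 1 -> (C,1)->write 1,move L,goto C. Now: state=C, head=-2, tape[-3..1]=00110 (head:  ^)
Step 5: in state C at pos -2, read 0 -> (C,0)->write 1,move R,goto B. Now: state=B, head=-1, tape[-3..1]=01110 (head:   ^)

Answer: 111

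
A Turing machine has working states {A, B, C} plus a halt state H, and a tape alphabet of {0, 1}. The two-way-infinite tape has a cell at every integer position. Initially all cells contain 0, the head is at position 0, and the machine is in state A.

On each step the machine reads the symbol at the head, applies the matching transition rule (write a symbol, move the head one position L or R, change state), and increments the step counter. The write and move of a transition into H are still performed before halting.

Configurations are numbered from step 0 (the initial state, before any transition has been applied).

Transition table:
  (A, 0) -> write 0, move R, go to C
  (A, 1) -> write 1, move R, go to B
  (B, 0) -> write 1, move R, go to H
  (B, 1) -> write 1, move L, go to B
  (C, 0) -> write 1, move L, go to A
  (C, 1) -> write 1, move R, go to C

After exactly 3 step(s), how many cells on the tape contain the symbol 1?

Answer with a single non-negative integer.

Answer: 1

Derivation:
Step 1: in state A at pos 0, read 0 -> (A,0)->write 0,move R,goto C. Now: state=C, head=1, tape[-1..2]=0000 (head:   ^)
Step 2: in state C at pos 1, read 0 -> (C,0)->write 1,move L,goto A. Now: state=A, head=0, tape[-1..2]=0010 (head:  ^)
Step 3: in state A at pos 0, read 0 -> (A,0)->write 0,move R,goto C. Now: state=C, head=1, tape[-1..2]=0010 (head:   ^)
Cells containing 1 after step 3: {1} -> 1 cell(s)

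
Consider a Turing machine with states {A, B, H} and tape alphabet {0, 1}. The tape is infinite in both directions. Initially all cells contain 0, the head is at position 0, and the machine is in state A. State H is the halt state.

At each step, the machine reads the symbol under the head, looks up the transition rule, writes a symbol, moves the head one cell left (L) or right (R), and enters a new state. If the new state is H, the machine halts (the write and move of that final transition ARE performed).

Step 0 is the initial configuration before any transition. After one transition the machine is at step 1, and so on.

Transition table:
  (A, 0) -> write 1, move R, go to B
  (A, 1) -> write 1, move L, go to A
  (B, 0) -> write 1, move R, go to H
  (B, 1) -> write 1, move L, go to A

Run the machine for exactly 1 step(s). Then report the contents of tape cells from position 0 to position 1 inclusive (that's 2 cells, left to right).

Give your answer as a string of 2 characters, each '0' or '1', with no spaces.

Answer: 10

Derivation:
Step 1: in state A at pos 0, read 0 -> (A,0)->write 1,move R,goto B. Now: state=B, head=1, tape[-1..2]=0100 (head:   ^)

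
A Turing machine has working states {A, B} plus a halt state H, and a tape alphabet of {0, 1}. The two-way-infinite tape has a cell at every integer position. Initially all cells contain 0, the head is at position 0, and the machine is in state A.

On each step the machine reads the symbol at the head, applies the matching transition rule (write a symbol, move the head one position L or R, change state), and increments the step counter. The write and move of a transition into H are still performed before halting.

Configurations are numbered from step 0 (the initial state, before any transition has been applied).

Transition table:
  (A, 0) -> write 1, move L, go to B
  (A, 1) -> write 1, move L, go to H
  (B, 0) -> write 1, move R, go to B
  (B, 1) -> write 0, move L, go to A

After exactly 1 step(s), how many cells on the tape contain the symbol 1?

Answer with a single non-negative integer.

Step 1: in state A at pos 0, read 0 -> (A,0)->write 1,move L,goto B. Now: state=B, head=-1, tape[-2..1]=0010 (head:  ^)
Cells containing 1 after step 1: {0} -> 1 cell(s)

Answer: 1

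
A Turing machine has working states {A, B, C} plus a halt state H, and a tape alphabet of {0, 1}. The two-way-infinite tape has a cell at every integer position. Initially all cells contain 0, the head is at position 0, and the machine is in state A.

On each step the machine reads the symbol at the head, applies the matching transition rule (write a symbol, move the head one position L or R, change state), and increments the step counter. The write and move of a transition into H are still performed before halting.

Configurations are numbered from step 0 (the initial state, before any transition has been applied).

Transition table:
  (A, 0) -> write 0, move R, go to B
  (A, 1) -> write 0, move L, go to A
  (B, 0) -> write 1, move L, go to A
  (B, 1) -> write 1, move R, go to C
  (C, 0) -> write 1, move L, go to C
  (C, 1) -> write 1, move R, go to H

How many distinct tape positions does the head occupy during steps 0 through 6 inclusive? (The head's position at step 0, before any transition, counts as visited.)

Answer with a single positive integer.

Step 1: in state A at pos 0, read 0 -> (A,0)->write 0,move R,goto B. Now: state=B, head=1, tape[-1..2]=0000 (head:   ^)
Step 2: in state B at pos 1, read 0 -> (B,0)->write 1,move L,goto A. Now: state=A, head=0, tape[-1..2]=0010 (head:  ^)
Step 3: in state A at pos 0, read 0 -> (A,0)->write 0,move R,goto B. Now: state=B, head=1, tape[-1..2]=0010 (head:   ^)
Step 4: in state B at pos 1, read 1 -> (B,1)->write 1,move R,goto C. Now: state=C, head=2, tape[-1..3]=00100 (head:    ^)
Step 5: in state C at pos 2, read 0 -> (C,0)->write 1,move L,goto C. Now: state=C, head=1, tape[-1..3]=00110 (head:   ^)
Step 6: in state C at pos 1, read 1 -> (C,1)->write 1,move R,goto H. Now: state=H, head=2, tape[-1..3]=00110 (head:    ^)
Head positions at steps 0..6: starting at 0, distinct positions visited = {0, 1, 2} -> 3 position(s)

Answer: 3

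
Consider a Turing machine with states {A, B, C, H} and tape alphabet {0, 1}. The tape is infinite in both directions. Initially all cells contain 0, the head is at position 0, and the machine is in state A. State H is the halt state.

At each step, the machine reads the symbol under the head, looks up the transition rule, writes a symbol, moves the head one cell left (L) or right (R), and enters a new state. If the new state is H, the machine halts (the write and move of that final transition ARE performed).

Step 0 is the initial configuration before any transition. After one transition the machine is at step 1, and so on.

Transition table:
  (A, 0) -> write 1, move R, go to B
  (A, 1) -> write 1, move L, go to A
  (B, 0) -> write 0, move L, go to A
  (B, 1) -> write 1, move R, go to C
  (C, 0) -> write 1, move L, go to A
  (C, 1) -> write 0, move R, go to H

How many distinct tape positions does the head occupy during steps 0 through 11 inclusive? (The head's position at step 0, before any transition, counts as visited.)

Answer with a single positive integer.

Step 1: in state A at pos 0, read 0 -> (A,0)->write 1,move R,goto B. Now: state=B, head=1, tape[-1..2]=0100 (head:   ^)
Step 2: in state B at pos 1, read 0 -> (B,0)->write 0,move L,goto A. Now: state=A, head=0, tape[-1..2]=0100 (head:  ^)
Step 3: in state A at pos 0, read 1 -> (A,1)->write 1,move L,goto A. Now: state=A, head=-1, tape[-2..2]=00100 (head:  ^)
Step 4: in state A at pos -1, read 0 -> (A,0)->write 1,move R,goto B. Now: state=B, head=0, tape[-2..2]=01100 (head:   ^)
Step 5: in state B at pos 0, read 1 -> (B,1)->write 1,move R,goto C. Now: state=C, head=1, tape[-2..2]=01100 (head:    ^)
Step 6: in state C at pos 1, read 0 -> (C,0)->write 1,move L,goto A. Now: state=A, head=0, tape[-2..2]=01110 (head:   ^)
Step 7: in state A at pos 0, read 1 -> (A,1)->write 1,move L,goto A. Now: state=A, head=-1, tape[-2..2]=01110 (head:  ^)
Step 8: in state A at pos -1, read 1 -> (A,1)->write 1,move L,goto A. Now: state=A, head=-2, tape[-3..2]=001110 (head:  ^)
Step 9: in state A at pos -2, read 0 -> (A,0)->write 1,move R,goto B. Now: state=B, head=-1, tape[-3..2]=011110 (head:   ^)
Step 10: in state B at pos -1, read 1 -> (B,1)->write 1,move R,goto C. Now: state=C, head=0, tape[-3..2]=011110 (head:    ^)
Step 11: in state C at pos 0, read 1 -> (C,1)->write 0,move R,goto H. Now: state=H, head=1, tape[-3..2]=011010 (head:     ^)
Head positions at steps 0..11: starting at 0, distinct positions visited = {-2, -1, 0, 1} -> 4 position(s)

Answer: 4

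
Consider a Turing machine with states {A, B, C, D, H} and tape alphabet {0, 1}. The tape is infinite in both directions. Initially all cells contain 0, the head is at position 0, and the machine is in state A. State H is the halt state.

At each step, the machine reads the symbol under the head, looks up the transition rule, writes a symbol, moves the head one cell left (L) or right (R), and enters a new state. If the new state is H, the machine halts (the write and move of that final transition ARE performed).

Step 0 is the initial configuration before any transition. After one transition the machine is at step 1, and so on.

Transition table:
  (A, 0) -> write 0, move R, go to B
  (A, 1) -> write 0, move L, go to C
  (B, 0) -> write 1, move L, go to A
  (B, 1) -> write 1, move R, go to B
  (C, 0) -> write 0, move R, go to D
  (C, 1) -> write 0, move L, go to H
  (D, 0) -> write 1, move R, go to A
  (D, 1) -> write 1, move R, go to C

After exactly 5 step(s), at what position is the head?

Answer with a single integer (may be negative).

Step 1: in state A at pos 0, read 0 -> (A,0)->write 0,move R,goto B. Now: state=B, head=1, tape[-1..2]=0000 (head:   ^)
Step 2: in state B at pos 1, read 0 -> (B,0)->write 1,move L,goto A. Now: state=A, head=0, tape[-1..2]=0010 (head:  ^)
Step 3: in state A at pos 0, read 0 -> (A,0)->write 0,move R,goto B. Now: state=B, head=1, tape[-1..2]=0010 (head:   ^)
Step 4: in state B at pos 1, read 1 -> (B,1)->write 1,move R,goto B. Now: state=B, head=2, tape[-1..3]=00100 (head:    ^)
Step 5: in state B at pos 2, read 0 -> (B,0)->write 1,move L,goto A. Now: state=A, head=1, tape[-1..3]=00110 (head:   ^)

Answer: 1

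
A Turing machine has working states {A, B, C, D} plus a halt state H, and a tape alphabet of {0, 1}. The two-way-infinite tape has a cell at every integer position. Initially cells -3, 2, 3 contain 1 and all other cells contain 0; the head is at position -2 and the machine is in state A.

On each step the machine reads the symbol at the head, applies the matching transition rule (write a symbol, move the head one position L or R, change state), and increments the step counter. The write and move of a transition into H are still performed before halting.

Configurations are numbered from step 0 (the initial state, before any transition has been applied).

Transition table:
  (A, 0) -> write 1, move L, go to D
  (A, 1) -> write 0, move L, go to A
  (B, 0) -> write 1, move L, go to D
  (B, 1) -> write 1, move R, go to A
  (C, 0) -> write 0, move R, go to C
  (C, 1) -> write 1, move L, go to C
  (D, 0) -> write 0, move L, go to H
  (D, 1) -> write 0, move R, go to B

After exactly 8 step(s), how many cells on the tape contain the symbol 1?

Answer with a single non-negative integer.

Answer: 3

Derivation:
Step 1: in state A at pos -2, read 0 -> (A,0)->write 1,move L,goto D. Now: state=D, head=-3, tape[-4..4]=011000110 (head:  ^)
Step 2: in state D at pos -3, read 1 -> (D,1)->write 0,move R,goto B. Now: state=B, head=-2, tape[-4..4]=001000110 (head:   ^)
Step 3: in state B at pos -2, read 1 -> (B,1)->write 1,move R,goto A. Now: state=A, head=-1, tape[-4..4]=001000110 (head:    ^)
Step 4: in state A at pos -1, read 0 -> (A,0)->write 1,move L,goto D. Now: state=D, head=-2, tape[-4..4]=001100110 (head:   ^)
Step 5: in state D at pos -2, read 1 -> (D,1)->write 0,move R,goto B. Now: state=B, head=-1, tape[-4..4]=000100110 (head:    ^)
Step 6: in state B at pos -1, read 1 -> (B,1)->write 1,move R,goto A. Now: state=A, head=0, tape[-4..4]=000100110 (head:     ^)
Step 7: in state A at pos 0, read 0 -> (A,0)->write 1,move L,goto D. Now: state=D, head=-1, tape[-4..4]=000110110 (head:    ^)
Step 8: in state D at pos -1, read 1 -> (D,1)->write 0,move R,goto B. Now: state=B, head=0, tape[-4..4]=000010110 (head:     ^)
Cells containing 1 after step 8: {0, 2, 3} -> 3 cell(s)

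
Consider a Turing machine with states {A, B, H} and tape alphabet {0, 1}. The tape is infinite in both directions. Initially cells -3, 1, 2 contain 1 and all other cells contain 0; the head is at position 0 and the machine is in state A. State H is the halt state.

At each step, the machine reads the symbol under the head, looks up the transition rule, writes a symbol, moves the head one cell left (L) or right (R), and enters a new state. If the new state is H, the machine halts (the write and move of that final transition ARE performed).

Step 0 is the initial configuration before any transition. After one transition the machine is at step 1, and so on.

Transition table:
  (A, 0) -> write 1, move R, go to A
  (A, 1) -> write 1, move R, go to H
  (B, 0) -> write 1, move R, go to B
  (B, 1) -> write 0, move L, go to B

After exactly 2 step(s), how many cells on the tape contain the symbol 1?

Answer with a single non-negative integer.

Step 1: in state A at pos 0, read 0 -> (A,0)->write 1,move R,goto A. Now: state=A, head=1, tape[-4..3]=01001110 (head:      ^)
Step 2: in state A at pos 1, read 1 -> (A,1)->write 1,move R,goto H. Now: state=H, head=2, tape[-4..3]=01001110 (head:       ^)
Cells containing 1 after step 2: {-3, 0, 1, 2} -> 4 cell(s)

Answer: 4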